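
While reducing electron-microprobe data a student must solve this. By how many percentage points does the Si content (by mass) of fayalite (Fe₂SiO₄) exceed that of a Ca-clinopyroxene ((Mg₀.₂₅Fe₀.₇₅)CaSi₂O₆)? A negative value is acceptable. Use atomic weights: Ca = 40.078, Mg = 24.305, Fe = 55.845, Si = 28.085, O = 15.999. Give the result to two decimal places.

First mineral: 28.085 g Si in 203.771 g formula = 13.78 wt% Si.
Second mineral: 56.170 g Si in 240.202 g formula = 23.38 wt% Si.
13.78% − 23.38% gives a difference of -9.60 percentage points.

-9.60 percentage points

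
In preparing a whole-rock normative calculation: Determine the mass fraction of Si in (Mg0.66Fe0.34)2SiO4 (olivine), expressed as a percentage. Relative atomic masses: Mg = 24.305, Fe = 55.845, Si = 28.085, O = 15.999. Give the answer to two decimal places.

Molar mass of (Mg0.66Fe0.34)2SiO4: 1.32*24.305 + 0.68*55.845 + 1*28.085 + 4*15.999 = 162.138 g/mol.
Mass of Si per formula unit: 1 × 28.085 = 28.085 g.
Weight fraction Si = 28.085 / 162.138 = 0.1732.

17.32 mass %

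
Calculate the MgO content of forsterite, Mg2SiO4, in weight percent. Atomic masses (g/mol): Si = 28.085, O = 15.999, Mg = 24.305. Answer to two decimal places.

57.29 wt%

Molar mass of Mg2SiO4 = 2·24.305 + 1·28.085 + 4·15.999 = 140.691 g/mol.
Each formula unit contains 2 Mg, equivalent to 2/1 = 2.0000 mol MgO.
M(MgO) = 1×24.305 + 1×15.999 = 40.304 g/mol.
Mass of MgO per formula unit = 2.0000 × 40.304 = 80.608 g.
MgO wt% = 80.608 / 140.691 × 100 = 57.29%.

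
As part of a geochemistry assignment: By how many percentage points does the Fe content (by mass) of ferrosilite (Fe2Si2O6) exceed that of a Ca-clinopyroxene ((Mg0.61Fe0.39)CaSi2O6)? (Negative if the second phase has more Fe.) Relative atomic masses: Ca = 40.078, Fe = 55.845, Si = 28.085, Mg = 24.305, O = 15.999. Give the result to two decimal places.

Fe in Fe2Si2O6: molar mass 263.854 g/mol; 2×55.845 = 111.690 g → 42.33 wt%.
Fe in (Mg0.61Fe0.39)CaSi2O6: molar mass 228.848 g/mol; 0.39×55.845 = 21.780 g → 9.52 wt%.
Difference = 42.33 − 9.52 = 32.81 percentage points.

32.81 percentage points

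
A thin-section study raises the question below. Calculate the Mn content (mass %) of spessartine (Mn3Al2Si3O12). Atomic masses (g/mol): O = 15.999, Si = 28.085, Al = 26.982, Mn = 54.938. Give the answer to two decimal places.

Formula mass = 3·54.938 + 2·26.982 + 3·28.085 + 12·15.999 = 495.021 g/mol, of which 164.814 g is Mn.
So Mn makes up 164.814/495.021 = 0.3329 of the mass, i.e. 33.29%.

33.29 mass %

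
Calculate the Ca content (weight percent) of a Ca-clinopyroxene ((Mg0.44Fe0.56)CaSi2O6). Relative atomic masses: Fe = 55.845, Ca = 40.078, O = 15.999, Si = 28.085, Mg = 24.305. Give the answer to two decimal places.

Formula mass = 0.44·24.305 + 0.56·55.845 + 1·40.078 + 2·28.085 + 6·15.999 = 234.209 g/mol, of which 40.078 g is Ca.
So Ca makes up 40.078/234.209 = 0.1711 of the mass, i.e. 17.11%.

17.11 weight percent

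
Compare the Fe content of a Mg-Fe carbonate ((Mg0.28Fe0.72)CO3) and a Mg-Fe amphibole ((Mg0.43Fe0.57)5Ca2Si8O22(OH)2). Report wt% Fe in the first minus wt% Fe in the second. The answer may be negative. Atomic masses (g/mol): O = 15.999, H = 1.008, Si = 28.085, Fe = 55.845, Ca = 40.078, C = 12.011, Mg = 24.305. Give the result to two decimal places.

19.93 percentage points

Fe in (Mg0.28Fe0.72)CO3: molar mass 107.022 g/mol; 0.72×55.845 = 40.208 g → 37.57 wt%.
Fe in (Mg0.43Fe0.57)5Ca2Si8O22(OH)2: molar mass 902.242 g/mol; 2.85×55.845 = 159.158 g → 17.64 wt%.
Difference = 37.57 − 17.64 = 19.93 percentage points.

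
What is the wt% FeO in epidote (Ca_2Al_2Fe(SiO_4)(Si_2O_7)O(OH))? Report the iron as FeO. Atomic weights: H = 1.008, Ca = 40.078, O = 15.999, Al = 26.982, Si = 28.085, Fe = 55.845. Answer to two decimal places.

14.87 wt%

Molar mass of Ca_2Al_2Fe(SiO_4)(Si_2O_7)O(OH) = 2×40.078 + 2×26.982 + 1×55.845 + 3×28.085 + 13×15.999 + 1×1.008 = 483.215 g/mol.
Each formula unit contains 1 Fe, equivalent to 1/1 = 1.0000 mol FeO.
M(FeO) = 1×55.845 + 1×15.999 = 71.844 g/mol.
Mass of FeO per formula unit = 1.0000 × 71.844 = 71.844 g.
FeO wt% = 71.844 / 483.215 × 100 = 14.87%.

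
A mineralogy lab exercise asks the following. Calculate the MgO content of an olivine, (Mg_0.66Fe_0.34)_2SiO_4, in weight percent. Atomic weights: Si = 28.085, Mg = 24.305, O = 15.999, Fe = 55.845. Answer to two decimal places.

M((Mg_0.66Fe_0.34)_2SiO_4) = 162.138 g/mol; M(MgO) = 40.304 g/mol.
Moles MgO per formula unit = 1.32 Mg ÷ 1 = 1.3200.
MgO fraction = (1.3200 × 40.304) / 162.138 = 53.201/162.138 = 0.3281.

32.81 wt%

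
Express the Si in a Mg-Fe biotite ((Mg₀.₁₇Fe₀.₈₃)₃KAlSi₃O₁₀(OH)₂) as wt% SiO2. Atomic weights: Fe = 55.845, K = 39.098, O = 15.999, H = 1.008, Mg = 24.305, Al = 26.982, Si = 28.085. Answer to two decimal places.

36.36 wt%

Formula mass = 495.789 g/mol.
3 Si → 3.0000 mol SiO2 per formula unit; M(SiO2) = 60.083, so SiO2 mass = 180.249 g.
180.249/495.789 × 100 = 36.36 wt%.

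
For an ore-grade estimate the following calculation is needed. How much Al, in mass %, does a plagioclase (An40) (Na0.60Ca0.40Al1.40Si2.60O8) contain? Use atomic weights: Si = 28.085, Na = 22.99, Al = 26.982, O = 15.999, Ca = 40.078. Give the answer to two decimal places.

Molar mass of Na0.60Ca0.40Al1.40Si2.60O8: 0.60*22.99 + 0.40*40.078 + 1.40*26.982 + 2.60*28.085 + 8*15.999 = 268.613 g/mol.
Mass of Al per formula unit: 1.40 × 26.982 = 37.775 g.
Weight fraction Al = 37.775 / 268.613 = 0.1406.

14.06 mass %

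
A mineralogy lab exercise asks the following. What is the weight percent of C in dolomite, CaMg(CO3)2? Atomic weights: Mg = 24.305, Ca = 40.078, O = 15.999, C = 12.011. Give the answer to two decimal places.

Molar mass of CaMg(CO3)2: 1*40.078 + 1*24.305 + 2*12.011 + 6*15.999 = 184.399 g/mol.
Mass of C per formula unit: 2 × 12.011 = 24.022 g.
Weight fraction C = 24.022 / 184.399 = 0.1303.

13.03 weight percent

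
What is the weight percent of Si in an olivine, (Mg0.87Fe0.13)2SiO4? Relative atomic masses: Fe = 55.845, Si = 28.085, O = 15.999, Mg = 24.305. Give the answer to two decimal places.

18.86 mass %

Molar mass of (Mg0.87Fe0.13)2SiO4: 1.74·24.305 + 0.26·55.845 + 1·28.085 + 4·15.999 = 148.891 g/mol.
Mass of Si per formula unit: 1 × 28.085 = 28.085 g.
Weight fraction Si = 28.085 / 148.891 = 0.1886.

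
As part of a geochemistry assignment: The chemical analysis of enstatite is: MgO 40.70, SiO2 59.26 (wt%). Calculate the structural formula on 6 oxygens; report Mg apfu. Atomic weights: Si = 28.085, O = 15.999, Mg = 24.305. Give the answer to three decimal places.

2.032 Mg apfu

MgO (M=40.304): mol = 1.00983; Mg = 1.00983, O = 1.00983.
SiO2 (M=60.083): mol = 0.98630; Si = 0.98630, O = 1.97260.
ΣO = 2.98243; factor = 6/ΣO = 2.01178.
Mg apfu = 1.00983 × 2.01178 = 2.032.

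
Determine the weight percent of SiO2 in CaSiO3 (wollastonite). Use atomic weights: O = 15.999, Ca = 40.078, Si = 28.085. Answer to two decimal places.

Formula mass = 116.160 g/mol.
1 Si → 1.0000 mol SiO2 per formula unit; M(SiO2) = 60.083, so SiO2 mass = 60.083 g.
60.083/116.160 × 100 = 51.72 wt%.

51.72 wt%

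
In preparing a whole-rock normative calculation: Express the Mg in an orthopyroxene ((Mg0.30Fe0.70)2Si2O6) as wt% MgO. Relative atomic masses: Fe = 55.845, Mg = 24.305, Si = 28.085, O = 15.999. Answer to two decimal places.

9.87 wt%

Formula mass = 244.930 g/mol.
0.60 Mg → 0.6000 mol MgO per formula unit; M(MgO) = 40.304, so MgO mass = 24.182 g.
24.182/244.930 × 100 = 9.87 wt%.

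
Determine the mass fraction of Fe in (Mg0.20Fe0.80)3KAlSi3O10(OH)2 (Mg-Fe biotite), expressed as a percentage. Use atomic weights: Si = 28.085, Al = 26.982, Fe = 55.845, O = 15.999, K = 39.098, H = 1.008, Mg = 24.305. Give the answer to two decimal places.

27.19 mass %

Formula mass = 0.60*24.305 + 2.40*55.845 + 1*39.098 + 1*26.982 + 3*28.085 + 12*15.999 + 2*1.008 = 492.950 g/mol, of which 134.028 g is Fe.
So Fe makes up 134.028/492.950 = 0.2719 of the mass, i.e. 27.19%.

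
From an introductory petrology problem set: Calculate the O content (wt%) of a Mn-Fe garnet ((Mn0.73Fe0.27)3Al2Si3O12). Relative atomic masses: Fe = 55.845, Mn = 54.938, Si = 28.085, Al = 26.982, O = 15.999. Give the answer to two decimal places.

38.73 wt%

M((Mn0.73Fe0.27)3Al2Si3O12) = 495.756 g/mol.
O contributes 12 × 15.999 = 191.988 g per mole.
191.988/495.756 = 0.3873 → 38.73%.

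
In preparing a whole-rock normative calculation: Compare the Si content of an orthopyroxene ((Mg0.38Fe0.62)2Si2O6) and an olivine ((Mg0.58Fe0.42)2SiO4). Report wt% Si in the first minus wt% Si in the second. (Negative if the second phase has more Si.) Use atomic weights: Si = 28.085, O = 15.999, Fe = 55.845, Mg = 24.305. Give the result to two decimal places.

6.62 percentage points

Si in (Mg0.38Fe0.62)2Si2O6: molar mass 239.884 g/mol; 2×28.085 = 56.170 g → 23.42 wt%.
Si in (Mg0.58Fe0.42)2SiO4: molar mass 167.185 g/mol; 1×28.085 = 28.085 g → 16.80 wt%.
Difference = 23.42 − 16.80 = 6.62 percentage points.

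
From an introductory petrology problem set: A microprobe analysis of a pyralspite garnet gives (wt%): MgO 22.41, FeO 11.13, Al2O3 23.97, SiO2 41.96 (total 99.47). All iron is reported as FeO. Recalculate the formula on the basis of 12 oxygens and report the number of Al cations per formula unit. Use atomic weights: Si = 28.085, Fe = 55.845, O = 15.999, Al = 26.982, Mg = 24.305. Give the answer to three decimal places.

MgO: 22.41/40.304 = 0.55602 mol → 0.55602 mol Mg, 0.55602 mol O.
FeO: 11.13/71.844 = 0.15492 mol → 0.15492 mol Fe, 0.15492 mol O.
Al2O3: 23.97/101.961 = 0.23509 mol → 0.47018 mol Al, 0.70527 mol O.
SiO2: 41.96/60.083 = 0.69837 mol → 0.69837 mol Si, 1.39674 mol O.
Total oxygen = 2.81295 mol. Normalization factor = 12/2.81295 = 4.26598.
Al per 12 O = 0.47018 × 4.26598 = 2.006.

2.006 Al apfu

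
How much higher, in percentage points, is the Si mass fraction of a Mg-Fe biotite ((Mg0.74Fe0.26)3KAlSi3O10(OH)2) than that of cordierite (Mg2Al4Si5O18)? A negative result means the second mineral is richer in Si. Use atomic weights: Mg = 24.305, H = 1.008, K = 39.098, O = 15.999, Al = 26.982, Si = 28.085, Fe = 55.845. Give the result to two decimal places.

Si in (Mg0.74Fe0.26)3KAlSi3O10(OH)2: molar mass 441.855 g/mol; 3×28.085 = 84.255 g → 19.07 wt%.
Si in Mg2Al4Si5O18: molar mass 584.945 g/mol; 5×28.085 = 140.425 g → 24.01 wt%.
Difference = 19.07 − 24.01 = -4.94 percentage points.

-4.94 percentage points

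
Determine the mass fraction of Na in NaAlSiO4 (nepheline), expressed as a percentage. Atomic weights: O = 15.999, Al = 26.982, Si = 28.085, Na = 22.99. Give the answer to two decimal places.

Molar mass of NaAlSiO4: 1×22.99 + 1×26.982 + 1×28.085 + 4×15.999 = 142.053 g/mol.
Mass of Na per formula unit: 1 × 22.99 = 22.990 g.
Weight fraction Na = 22.990 / 142.053 = 0.1618.

16.18 wt%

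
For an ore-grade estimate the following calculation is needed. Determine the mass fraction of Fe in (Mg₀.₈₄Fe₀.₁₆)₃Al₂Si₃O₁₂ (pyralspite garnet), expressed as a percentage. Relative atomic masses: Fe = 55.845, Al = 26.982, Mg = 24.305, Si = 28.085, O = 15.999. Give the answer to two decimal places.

6.41 wt%

M((Mg₀.₈₄Fe₀.₁₆)₃Al₂Si₃O₁₂) = 418.261 g/mol.
Fe contributes 0.48 × 55.845 = 26.806 g per mole.
26.806/418.261 = 0.0641 → 6.41%.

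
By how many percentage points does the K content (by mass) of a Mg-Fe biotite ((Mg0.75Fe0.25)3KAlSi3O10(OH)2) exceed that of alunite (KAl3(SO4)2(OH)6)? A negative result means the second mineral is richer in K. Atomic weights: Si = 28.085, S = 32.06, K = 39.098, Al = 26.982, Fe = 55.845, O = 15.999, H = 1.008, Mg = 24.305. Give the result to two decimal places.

-0.57 percentage points

First mineral: 39.098 g K in 440.909 g formula = 8.87 wt% K.
Second mineral: 39.098 g K in 414.198 g formula = 9.44 wt% K.
8.87% − 9.44% gives a difference of -0.57 percentage points.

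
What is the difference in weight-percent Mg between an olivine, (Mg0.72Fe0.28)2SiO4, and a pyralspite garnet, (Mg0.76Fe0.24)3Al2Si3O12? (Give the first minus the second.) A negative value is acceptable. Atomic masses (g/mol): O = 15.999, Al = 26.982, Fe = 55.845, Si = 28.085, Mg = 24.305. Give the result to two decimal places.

First mineral: 34.999 g Mg in 158.353 g formula = 22.10 wt% Mg.
Second mineral: 55.415 g Mg in 425.831 g formula = 13.01 wt% Mg.
22.10% − 13.01% gives a difference of 9.09 percentage points.

9.09 percentage points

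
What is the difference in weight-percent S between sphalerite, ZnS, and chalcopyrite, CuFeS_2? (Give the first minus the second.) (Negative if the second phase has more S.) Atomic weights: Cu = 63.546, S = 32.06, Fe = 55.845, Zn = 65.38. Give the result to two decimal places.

S in ZnS: molar mass 97.440 g/mol; 1×32.06 = 32.060 g → 32.90 wt%.
S in CuFeS_2: molar mass 183.511 g/mol; 2×32.06 = 64.120 g → 34.94 wt%.
Difference = 32.90 − 34.94 = -2.04 percentage points.

-2.04 percentage points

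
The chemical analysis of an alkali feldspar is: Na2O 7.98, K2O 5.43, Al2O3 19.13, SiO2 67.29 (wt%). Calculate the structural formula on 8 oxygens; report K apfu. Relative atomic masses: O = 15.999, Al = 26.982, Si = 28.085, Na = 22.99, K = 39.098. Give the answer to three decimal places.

7.98 wt% Na2O ÷ 61.979 g/mol = 0.12875 mol, giving 0.25750 Na and 0.12875 O.
5.43 wt% K2O ÷ 94.195 g/mol = 0.05765 mol, giving 0.11530 K and 0.05765 O.
19.13 wt% Al2O3 ÷ 101.961 g/mol = 0.18762 mol, giving 0.37524 Al and 0.56286 O.
67.29 wt% SiO2 ÷ 60.083 g/mol = 1.11995 mol, giving 1.11995 Si and 2.23990 O.
Oxygen sums to 2.98916; scaling by 8/2.98916 = 2.67634 puts the formula on 8 O.
K: 0.11530 × 2.67634 = 0.309 atoms per formula unit.

0.309 K apfu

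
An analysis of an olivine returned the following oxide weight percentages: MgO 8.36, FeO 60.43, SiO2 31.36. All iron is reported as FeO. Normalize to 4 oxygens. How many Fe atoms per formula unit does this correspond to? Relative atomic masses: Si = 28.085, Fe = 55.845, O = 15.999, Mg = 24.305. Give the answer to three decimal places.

1.608 Fe apfu

8.36 wt% MgO ÷ 40.304 g/mol = 0.20742 mol, giving 0.20742 Mg and 0.20742 O.
60.43 wt% FeO ÷ 71.844 g/mol = 0.84113 mol, giving 0.84113 Fe and 0.84113 O.
31.36 wt% SiO2 ÷ 60.083 g/mol = 0.52194 mol, giving 0.52194 Si and 1.04388 O.
Oxygen sums to 2.09243; scaling by 4/2.09243 = 1.91165 puts the formula on 4 O.
Fe: 0.84113 × 1.91165 = 1.608 atoms per formula unit.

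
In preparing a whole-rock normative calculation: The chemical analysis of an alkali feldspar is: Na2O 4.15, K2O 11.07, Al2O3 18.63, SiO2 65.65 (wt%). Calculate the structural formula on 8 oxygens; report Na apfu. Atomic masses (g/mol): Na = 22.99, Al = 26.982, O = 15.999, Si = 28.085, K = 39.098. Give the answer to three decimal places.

0.367 Na apfu

4.15 wt% Na2O ÷ 61.979 g/mol = 0.06696 mol, giving 0.13392 Na and 0.06696 O.
11.07 wt% K2O ÷ 94.195 g/mol = 0.11752 mol, giving 0.23504 K and 0.11752 O.
18.63 wt% Al2O3 ÷ 101.961 g/mol = 0.18272 mol, giving 0.36544 Al and 0.54816 O.
65.65 wt% SiO2 ÷ 60.083 g/mol = 1.09266 mol, giving 1.09266 Si and 2.18532 O.
Oxygen sums to 2.91796; scaling by 8/2.91796 = 2.74164 puts the formula on 8 O.
Na: 0.13392 × 2.74164 = 0.367 atoms per formula unit.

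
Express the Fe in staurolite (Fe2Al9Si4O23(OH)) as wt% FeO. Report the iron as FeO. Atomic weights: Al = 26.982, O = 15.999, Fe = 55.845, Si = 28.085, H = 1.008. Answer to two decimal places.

Molar mass of Fe2Al9Si4O23(OH) = 2·55.845 + 9·26.982 + 4·28.085 + 24·15.999 + 1·1.008 = 851.852 g/mol.
Each formula unit contains 2 Fe, equivalent to 2/1 = 2.0000 mol FeO.
M(FeO) = 1×55.845 + 1×15.999 = 71.844 g/mol.
Mass of FeO per formula unit = 2.0000 × 71.844 = 143.688 g.
FeO wt% = 143.688 / 851.852 × 100 = 16.87%.

16.87 wt%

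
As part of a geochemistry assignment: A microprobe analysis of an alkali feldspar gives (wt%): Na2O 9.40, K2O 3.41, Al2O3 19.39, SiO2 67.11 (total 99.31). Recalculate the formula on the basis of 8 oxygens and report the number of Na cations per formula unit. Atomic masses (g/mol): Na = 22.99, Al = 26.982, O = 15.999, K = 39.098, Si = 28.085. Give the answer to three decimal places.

0.811 Na apfu

Na2O: 9.40/61.979 = 0.15166 mol → 0.30332 mol Na, 0.15166 mol O.
K2O: 3.41/94.195 = 0.03620 mol → 0.07240 mol K, 0.03620 mol O.
Al2O3: 19.39/101.961 = 0.19017 mol → 0.38034 mol Al, 0.57051 mol O.
SiO2: 67.11/60.083 = 1.11695 mol → 1.11695 mol Si, 2.23390 mol O.
Total oxygen = 2.99227 mol. Normalization factor = 8/2.99227 = 2.67356.
Na per 8 O = 0.30332 × 2.67356 = 0.811.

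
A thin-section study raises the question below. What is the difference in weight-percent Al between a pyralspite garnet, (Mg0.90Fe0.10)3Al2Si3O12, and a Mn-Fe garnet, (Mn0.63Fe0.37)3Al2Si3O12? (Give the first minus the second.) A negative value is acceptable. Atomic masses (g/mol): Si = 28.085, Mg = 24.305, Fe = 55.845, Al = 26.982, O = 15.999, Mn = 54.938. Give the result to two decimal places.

2.20 percentage points

M((Mg0.90Fe0.10)3Al2Si3O12) = 412.584 g/mol, so wt% Al = 53.964/412.584 × 100 = 13.08%.
M((Mn0.63Fe0.37)3Al2Si3O12) = 496.028 g/mol, so wt% Al = 53.964/496.028 × 100 = 10.88%.
13.08 − 10.88 = 2.20 pp.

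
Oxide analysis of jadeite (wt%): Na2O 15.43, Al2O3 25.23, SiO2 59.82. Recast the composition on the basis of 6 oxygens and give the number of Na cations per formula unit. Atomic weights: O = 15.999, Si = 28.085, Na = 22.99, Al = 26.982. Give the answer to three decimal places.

Na2O (M=61.979): mol = 0.24896; Na = 0.49792, O = 0.24896.
Al2O3 (M=101.961): mol = 0.24745; Al = 0.49490, O = 0.74235.
SiO2 (M=60.083): mol = 0.99562; Si = 0.99562, O = 1.99124.
ΣO = 2.98255; factor = 6/ΣO = 2.01170.
Na apfu = 0.49792 × 2.01170 = 1.002.

1.002 Na apfu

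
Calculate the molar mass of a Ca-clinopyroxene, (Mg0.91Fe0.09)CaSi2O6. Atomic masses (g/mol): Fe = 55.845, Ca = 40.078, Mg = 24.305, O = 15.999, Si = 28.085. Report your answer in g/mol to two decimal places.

219.39 g/mol

M = 0.91×24.305 + 0.09×55.845 + 1×40.078 + 2×28.085 + 6×15.999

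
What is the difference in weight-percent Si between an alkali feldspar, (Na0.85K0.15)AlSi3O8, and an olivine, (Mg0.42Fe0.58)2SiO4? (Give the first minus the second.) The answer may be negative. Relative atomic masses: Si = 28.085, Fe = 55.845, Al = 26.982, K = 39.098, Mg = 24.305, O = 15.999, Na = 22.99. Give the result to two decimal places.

16.00 percentage points

Si in (Na0.85K0.15)AlSi3O8: molar mass 264.635 g/mol; 3×28.085 = 84.255 g → 31.84 wt%.
Si in (Mg0.42Fe0.58)2SiO4: molar mass 177.277 g/mol; 1×28.085 = 28.085 g → 15.84 wt%.
Difference = 31.84 − 15.84 = 16.00 percentage points.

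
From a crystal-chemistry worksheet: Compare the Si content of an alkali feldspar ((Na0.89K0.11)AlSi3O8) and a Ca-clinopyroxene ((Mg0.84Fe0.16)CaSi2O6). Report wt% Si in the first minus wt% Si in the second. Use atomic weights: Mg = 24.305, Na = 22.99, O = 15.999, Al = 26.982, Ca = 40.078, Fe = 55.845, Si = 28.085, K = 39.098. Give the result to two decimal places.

6.57 percentage points

First mineral: 84.255 g Si in 263.991 g formula = 31.92 wt% Si.
Second mineral: 56.170 g Si in 221.593 g formula = 25.35 wt% Si.
31.92% − 25.35% gives a difference of 6.57 percentage points.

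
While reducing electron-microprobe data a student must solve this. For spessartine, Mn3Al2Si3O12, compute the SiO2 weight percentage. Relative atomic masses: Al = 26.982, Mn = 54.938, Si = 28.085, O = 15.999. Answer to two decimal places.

Formula mass = 495.021 g/mol.
3 Si → 3.0000 mol SiO2 per formula unit; M(SiO2) = 60.083, so SiO2 mass = 180.249 g.
180.249/495.021 × 100 = 36.41 wt%.

36.41 wt%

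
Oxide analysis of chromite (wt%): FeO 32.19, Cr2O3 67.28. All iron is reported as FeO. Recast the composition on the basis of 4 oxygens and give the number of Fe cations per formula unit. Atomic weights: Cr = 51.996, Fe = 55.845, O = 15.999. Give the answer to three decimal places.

FeO (M=71.844): mol = 0.44805; Fe = 0.44805, O = 0.44805.
Cr2O3 (M=151.989): mol = 0.44266; Cr = 0.88532, O = 1.32798.
ΣO = 1.77603; factor = 4/ΣO = 2.25221.
Fe apfu = 0.44805 × 2.25221 = 1.009.

1.009 Fe apfu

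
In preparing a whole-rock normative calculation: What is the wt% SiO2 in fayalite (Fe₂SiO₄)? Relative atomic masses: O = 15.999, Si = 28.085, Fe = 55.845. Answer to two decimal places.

29.49 wt%

M(Fe₂SiO₄) = 203.771 g/mol; M(SiO2) = 60.083 g/mol.
Moles SiO2 per formula unit = 1 Si ÷ 1 = 1.0000.
SiO2 fraction = (1.0000 × 60.083) / 203.771 = 60.083/203.771 = 0.2949.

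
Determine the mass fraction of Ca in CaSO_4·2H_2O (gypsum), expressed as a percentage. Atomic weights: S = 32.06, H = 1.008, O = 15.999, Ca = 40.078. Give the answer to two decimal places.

23.28 mass %

M(CaSO_4·2H_2O) = 172.164 g/mol.
Ca contributes 1 × 40.078 = 40.078 g per mole.
40.078/172.164 = 0.2328 → 23.28%.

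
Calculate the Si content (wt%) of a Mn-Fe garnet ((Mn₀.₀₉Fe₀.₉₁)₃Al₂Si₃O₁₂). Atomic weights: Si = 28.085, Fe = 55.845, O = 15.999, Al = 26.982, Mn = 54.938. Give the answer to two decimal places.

16.94 wt%

Formula mass = 0.27·54.938 + 2.73·55.845 + 2·26.982 + 3·28.085 + 12·15.999 = 497.497 g/mol, of which 84.255 g is Si.
So Si makes up 84.255/497.497 = 0.1694 of the mass, i.e. 16.94%.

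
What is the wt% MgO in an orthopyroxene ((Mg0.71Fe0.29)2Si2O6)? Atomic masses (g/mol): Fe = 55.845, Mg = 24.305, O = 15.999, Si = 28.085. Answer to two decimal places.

26.13 wt%

M((Mg0.71Fe0.29)2Si2O6) = 219.067 g/mol; M(MgO) = 40.304 g/mol.
Moles MgO per formula unit = 1.42 Mg ÷ 1 = 1.4200.
MgO fraction = (1.4200 × 40.304) / 219.067 = 57.232/219.067 = 0.2613.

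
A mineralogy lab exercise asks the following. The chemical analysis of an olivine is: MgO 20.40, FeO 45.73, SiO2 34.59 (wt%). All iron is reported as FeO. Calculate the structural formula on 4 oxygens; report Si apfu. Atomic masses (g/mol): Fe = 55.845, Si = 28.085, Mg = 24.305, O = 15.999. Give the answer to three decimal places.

1.004 Si apfu

20.40 wt% MgO ÷ 40.304 g/mol = 0.50615 mol, giving 0.50615 Mg and 0.50615 O.
45.73 wt% FeO ÷ 71.844 g/mol = 0.63652 mol, giving 0.63652 Fe and 0.63652 O.
34.59 wt% SiO2 ÷ 60.083 g/mol = 0.57570 mol, giving 0.57570 Si and 1.15140 O.
Oxygen sums to 2.29407; scaling by 4/2.29407 = 1.74363 puts the formula on 4 O.
Si: 0.57570 × 1.74363 = 1.004 atoms per formula unit.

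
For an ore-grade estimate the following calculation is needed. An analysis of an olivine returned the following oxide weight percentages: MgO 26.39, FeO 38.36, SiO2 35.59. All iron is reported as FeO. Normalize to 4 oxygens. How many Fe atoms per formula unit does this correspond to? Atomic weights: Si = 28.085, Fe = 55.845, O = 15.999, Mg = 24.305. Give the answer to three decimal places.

MgO: 26.39/40.304 = 0.65477 mol → 0.65477 mol Mg, 0.65477 mol O.
FeO: 38.36/71.844 = 0.53393 mol → 0.53393 mol Fe, 0.53393 mol O.
SiO2: 35.59/60.083 = 0.59235 mol → 0.59235 mol Si, 1.18470 mol O.
Total oxygen = 2.37340 mol. Normalization factor = 4/2.37340 = 1.68535.
Fe per 4 O = 0.53393 × 1.68535 = 0.900.

0.900 Fe apfu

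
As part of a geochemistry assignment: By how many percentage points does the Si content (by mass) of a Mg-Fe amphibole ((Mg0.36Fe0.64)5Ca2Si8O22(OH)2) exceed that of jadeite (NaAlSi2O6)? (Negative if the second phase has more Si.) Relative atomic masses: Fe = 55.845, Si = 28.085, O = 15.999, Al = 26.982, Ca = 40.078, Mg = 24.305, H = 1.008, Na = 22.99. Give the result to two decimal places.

Si in (Mg0.36Fe0.64)5Ca2Si8O22(OH)2: molar mass 913.281 g/mol; 8×28.085 = 224.680 g → 24.60 wt%.
Si in NaAlSi2O6: molar mass 202.136 g/mol; 2×28.085 = 56.170 g → 27.79 wt%.
Difference = 24.60 − 27.79 = -3.19 percentage points.

-3.19 percentage points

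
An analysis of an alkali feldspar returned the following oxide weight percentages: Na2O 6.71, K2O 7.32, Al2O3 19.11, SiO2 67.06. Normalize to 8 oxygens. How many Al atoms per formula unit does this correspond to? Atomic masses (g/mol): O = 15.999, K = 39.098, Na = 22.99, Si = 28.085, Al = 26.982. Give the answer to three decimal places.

1.006 Al apfu

Na2O (M=61.979): mol = 0.10826; Na = 0.21652, O = 0.10826.
K2O (M=94.195): mol = 0.07771; K = 0.15542, O = 0.07771.
Al2O3 (M=101.961): mol = 0.18742; Al = 0.37484, O = 0.56226.
SiO2 (M=60.083): mol = 1.11612; Si = 1.11612, O = 2.23224.
ΣO = 2.98047; factor = 8/ΣO = 2.68414.
Al apfu = 0.37484 × 2.68414 = 1.006.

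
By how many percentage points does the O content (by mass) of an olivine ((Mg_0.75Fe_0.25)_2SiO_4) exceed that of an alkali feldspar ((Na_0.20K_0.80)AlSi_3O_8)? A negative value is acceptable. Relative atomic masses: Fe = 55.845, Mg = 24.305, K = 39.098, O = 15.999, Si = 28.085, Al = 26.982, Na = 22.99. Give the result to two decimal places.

-5.62 percentage points

M((Mg_0.75Fe_0.25)_2SiO_4) = 156.461 g/mol, so wt% O = 63.996/156.461 × 100 = 40.90%.
M((Na_0.20K_0.80)AlSi_3O_8) = 275.105 g/mol, so wt% O = 127.992/275.105 × 100 = 46.52%.
40.90 − 46.52 = -5.62 pp.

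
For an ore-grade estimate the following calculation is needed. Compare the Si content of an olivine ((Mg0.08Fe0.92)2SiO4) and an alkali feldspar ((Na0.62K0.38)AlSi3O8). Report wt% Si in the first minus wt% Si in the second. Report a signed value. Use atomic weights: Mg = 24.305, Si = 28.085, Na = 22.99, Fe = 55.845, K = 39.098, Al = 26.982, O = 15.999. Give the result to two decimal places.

Si in (Mg0.08Fe0.92)2SiO4: molar mass 198.725 g/mol; 1×28.085 = 28.085 g → 14.13 wt%.
Si in (Na0.62K0.38)AlSi3O8: molar mass 268.340 g/mol; 3×28.085 = 84.255 g → 31.40 wt%.
Difference = 14.13 − 31.40 = -17.27 percentage points.

-17.27 percentage points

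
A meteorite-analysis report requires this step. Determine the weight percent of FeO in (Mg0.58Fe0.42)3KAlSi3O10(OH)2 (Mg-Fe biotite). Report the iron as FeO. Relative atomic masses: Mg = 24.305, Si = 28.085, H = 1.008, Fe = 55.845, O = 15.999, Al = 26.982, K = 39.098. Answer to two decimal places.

Molar mass of (Mg0.58Fe0.42)3KAlSi3O10(OH)2 = 1.74·24.305 + 1.26·55.845 + 1·39.098 + 1·26.982 + 3·28.085 + 12·15.999 + 2·1.008 = 456.994 g/mol.
Each formula unit contains 1.26 Fe, equivalent to 1.26/1 = 1.2600 mol FeO.
M(FeO) = 1×55.845 + 1×15.999 = 71.844 g/mol.
Mass of FeO per formula unit = 1.2600 × 71.844 = 90.523 g.
FeO wt% = 90.523 / 456.994 × 100 = 19.81%.

19.81 wt%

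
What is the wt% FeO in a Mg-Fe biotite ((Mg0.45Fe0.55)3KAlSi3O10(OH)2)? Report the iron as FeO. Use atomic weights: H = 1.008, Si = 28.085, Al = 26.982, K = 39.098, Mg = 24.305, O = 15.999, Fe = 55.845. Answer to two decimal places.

Molar mass of (Mg0.45Fe0.55)3KAlSi3O10(OH)2 = 1.35×24.305 + 1.65×55.845 + 1×39.098 + 1×26.982 + 3×28.085 + 12×15.999 + 2×1.008 = 469.295 g/mol.
Each formula unit contains 1.65 Fe, equivalent to 1.65/1 = 1.6500 mol FeO.
M(FeO) = 1×55.845 + 1×15.999 = 71.844 g/mol.
Mass of FeO per formula unit = 1.6500 × 71.844 = 118.543 g.
FeO wt% = 118.543 / 469.295 × 100 = 25.26%.

25.26 wt%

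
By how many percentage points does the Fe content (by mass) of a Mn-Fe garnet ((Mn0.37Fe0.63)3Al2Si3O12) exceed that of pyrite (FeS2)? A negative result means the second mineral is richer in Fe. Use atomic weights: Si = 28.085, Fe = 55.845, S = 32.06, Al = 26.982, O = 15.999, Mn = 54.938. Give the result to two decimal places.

First mineral: 105.547 g Fe in 496.735 g formula = 21.25 wt% Fe.
Second mineral: 55.845 g Fe in 119.965 g formula = 46.55 wt% Fe.
21.25% − 46.55% gives a difference of -25.30 percentage points.

-25.30 percentage points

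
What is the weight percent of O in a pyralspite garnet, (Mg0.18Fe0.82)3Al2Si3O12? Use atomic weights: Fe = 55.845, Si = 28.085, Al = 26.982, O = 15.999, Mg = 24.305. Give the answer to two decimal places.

39.94 wt%

M((Mg0.18Fe0.82)3Al2Si3O12) = 480.710 g/mol.
O contributes 12 × 15.999 = 191.988 g per mole.
191.988/480.710 = 0.3994 → 39.94%.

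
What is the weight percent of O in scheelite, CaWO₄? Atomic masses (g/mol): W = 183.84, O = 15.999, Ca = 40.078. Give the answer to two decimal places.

Formula mass = 1·40.078 + 1·183.84 + 4·15.999 = 287.914 g/mol, of which 63.996 g is O.
So O makes up 63.996/287.914 = 0.2223 of the mass, i.e. 22.23%.

22.23 weight percent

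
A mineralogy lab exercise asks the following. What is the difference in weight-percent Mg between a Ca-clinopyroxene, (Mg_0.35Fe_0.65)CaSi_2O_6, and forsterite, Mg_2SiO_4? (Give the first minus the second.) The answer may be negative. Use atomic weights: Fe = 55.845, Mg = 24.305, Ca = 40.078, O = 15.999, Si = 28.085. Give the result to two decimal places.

-30.96 percentage points

M((Mg_0.35Fe_0.65)CaSi_2O_6) = 237.048 g/mol, so wt% Mg = 8.507/237.048 × 100 = 3.59%.
M(Mg_2SiO_4) = 140.691 g/mol, so wt% Mg = 48.610/140.691 × 100 = 34.55%.
3.59 − 34.55 = -30.96 pp.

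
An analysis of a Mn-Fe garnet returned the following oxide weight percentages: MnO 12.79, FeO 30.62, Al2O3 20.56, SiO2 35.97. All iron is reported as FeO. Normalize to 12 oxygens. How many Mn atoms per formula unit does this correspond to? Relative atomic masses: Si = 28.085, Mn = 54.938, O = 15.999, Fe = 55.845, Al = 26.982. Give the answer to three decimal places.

0.898 Mn apfu

MnO: 12.79/70.937 = 0.18030 mol → 0.18030 mol Mn, 0.18030 mol O.
FeO: 30.62/71.844 = 0.42620 mol → 0.42620 mol Fe, 0.42620 mol O.
Al2O3: 20.56/101.961 = 0.20165 mol → 0.40330 mol Al, 0.60495 mol O.
SiO2: 35.97/60.083 = 0.59867 mol → 0.59867 mol Si, 1.19734 mol O.
Total oxygen = 2.40879 mol. Normalization factor = 12/2.40879 = 4.98175.
Mn per 12 O = 0.18030 × 4.98175 = 0.898.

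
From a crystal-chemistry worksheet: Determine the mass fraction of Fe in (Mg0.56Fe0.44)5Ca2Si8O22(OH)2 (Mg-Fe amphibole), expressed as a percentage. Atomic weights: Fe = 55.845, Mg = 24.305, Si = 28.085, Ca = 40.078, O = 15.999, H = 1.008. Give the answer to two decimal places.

13.93 mass %

Molar mass of (Mg0.56Fe0.44)5Ca2Si8O22(OH)2: 2.80·24.305 + 2.20·55.845 + 2·40.078 + 8·28.085 + 24·15.999 + 2·1.008 = 881.741 g/mol.
Mass of Fe per formula unit: 2.20 × 55.845 = 122.859 g.
Weight fraction Fe = 122.859 / 881.741 = 0.1393.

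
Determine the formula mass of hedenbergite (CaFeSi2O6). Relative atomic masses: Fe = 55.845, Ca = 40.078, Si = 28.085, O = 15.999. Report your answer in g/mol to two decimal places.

248.09 g/mol

The formula mass is the sum 1*40.078 + 1*55.845 + 2*28.085 + 6*15.999.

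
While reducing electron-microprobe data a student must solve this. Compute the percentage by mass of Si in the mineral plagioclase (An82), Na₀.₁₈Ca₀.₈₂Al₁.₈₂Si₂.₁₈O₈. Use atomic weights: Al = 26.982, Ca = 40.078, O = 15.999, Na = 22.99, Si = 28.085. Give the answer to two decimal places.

Molar mass of Na₀.₁₈Ca₀.₈₂Al₁.₈₂Si₂.₁₈O₈: 0.18×22.99 + 0.82×40.078 + 1.82×26.982 + 2.18×28.085 + 8×15.999 = 275.327 g/mol.
Mass of Si per formula unit: 2.18 × 28.085 = 61.225 g.
Weight fraction Si = 61.225 / 275.327 = 0.2224.

22.24 mass %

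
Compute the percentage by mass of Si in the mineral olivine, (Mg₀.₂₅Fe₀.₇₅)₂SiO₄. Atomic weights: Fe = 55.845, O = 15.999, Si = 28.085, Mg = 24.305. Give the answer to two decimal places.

14.94 weight percent

Formula mass = 0.50*24.305 + 1.50*55.845 + 1*28.085 + 4*15.999 = 188.001 g/mol, of which 28.085 g is Si.
So Si makes up 28.085/188.001 = 0.1494 of the mass, i.e. 14.94%.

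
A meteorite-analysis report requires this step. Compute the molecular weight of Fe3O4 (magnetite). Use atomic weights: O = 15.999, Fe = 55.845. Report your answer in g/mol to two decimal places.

231.53 g/mol

Fe: 3 × 55.845 = 167.5350
O: 4 × 15.999 = 63.9960
Summing the contributions gives the formula mass.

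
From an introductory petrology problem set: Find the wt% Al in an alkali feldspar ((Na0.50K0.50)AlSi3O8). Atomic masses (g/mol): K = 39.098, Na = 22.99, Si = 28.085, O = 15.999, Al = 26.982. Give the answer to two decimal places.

9.98 mass %

Formula mass = 0.50×22.99 + 0.50×39.098 + 1×26.982 + 3×28.085 + 8×15.999 = 270.273 g/mol, of which 26.982 g is Al.
So Al makes up 26.982/270.273 = 0.0998 of the mass, i.e. 9.98%.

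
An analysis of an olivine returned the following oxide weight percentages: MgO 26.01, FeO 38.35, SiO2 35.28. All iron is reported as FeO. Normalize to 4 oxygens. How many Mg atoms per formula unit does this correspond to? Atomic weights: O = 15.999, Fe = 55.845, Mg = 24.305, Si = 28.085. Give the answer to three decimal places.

1.097 Mg apfu

MgO (M=40.304): mol = 0.64535; Mg = 0.64535, O = 0.64535.
FeO (M=71.844): mol = 0.53380; Fe = 0.53380, O = 0.53380.
SiO2 (M=60.083): mol = 0.58719; Si = 0.58719, O = 1.17438.
ΣO = 2.35353; factor = 4/ΣO = 1.69957.
Mg apfu = 0.64535 × 1.69957 = 1.097.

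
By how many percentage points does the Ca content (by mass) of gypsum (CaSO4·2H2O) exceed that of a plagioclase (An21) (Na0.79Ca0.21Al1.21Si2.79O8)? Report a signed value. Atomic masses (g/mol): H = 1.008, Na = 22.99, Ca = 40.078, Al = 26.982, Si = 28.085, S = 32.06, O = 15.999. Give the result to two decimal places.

20.11 percentage points

Ca in CaSO4·2H2O: molar mass 172.164 g/mol; 1×40.078 = 40.078 g → 23.28 wt%.
Ca in Na0.79Ca0.21Al1.21Si2.79O8: molar mass 265.576 g/mol; 0.21×40.078 = 8.416 g → 3.17 wt%.
Difference = 23.28 − 3.17 = 20.11 percentage points.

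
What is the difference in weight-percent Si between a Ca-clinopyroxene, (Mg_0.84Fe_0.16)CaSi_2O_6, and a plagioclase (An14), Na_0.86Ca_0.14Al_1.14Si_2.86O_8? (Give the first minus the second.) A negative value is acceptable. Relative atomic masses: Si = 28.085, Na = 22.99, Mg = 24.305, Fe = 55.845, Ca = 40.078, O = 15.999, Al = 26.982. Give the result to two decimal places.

First mineral: 56.170 g Si in 221.593 g formula = 25.35 wt% Si.
Second mineral: 80.323 g Si in 264.457 g formula = 30.37 wt% Si.
25.35% − 30.37% gives a difference of -5.02 percentage points.

-5.02 percentage points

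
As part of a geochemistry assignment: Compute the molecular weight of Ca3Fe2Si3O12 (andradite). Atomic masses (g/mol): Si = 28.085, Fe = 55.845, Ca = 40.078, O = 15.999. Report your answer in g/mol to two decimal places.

508.17 g/mol

Ca: 3 × 40.078 = 120.2340
Fe: 2 × 55.845 = 111.6900
Si: 3 × 28.085 = 84.2550
O: 12 × 15.999 = 191.9880
Summing the contributions gives the formula mass.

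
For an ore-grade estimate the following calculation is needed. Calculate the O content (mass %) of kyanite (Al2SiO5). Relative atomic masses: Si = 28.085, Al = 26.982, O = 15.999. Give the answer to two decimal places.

Molar mass of Al2SiO5: 2*26.982 + 1*28.085 + 5*15.999 = 162.044 g/mol.
Mass of O per formula unit: 5 × 15.999 = 79.995 g.
Weight fraction O = 79.995 / 162.044 = 0.4937.

49.37 mass %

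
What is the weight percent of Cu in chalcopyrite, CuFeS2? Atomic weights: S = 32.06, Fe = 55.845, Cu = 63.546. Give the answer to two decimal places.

34.63 weight percent

Formula mass = 1*63.546 + 1*55.845 + 2*32.06 = 183.511 g/mol, of which 63.546 g is Cu.
So Cu makes up 63.546/183.511 = 0.3463 of the mass, i.e. 34.63%.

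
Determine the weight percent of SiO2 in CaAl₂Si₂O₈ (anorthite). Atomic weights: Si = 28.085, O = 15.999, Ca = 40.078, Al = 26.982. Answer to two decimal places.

Formula mass = 278.204 g/mol.
2 Si → 2.0000 mol SiO2 per formula unit; M(SiO2) = 60.083, so SiO2 mass = 120.166 g.
120.166/278.204 × 100 = 43.19 wt%.

43.19 wt%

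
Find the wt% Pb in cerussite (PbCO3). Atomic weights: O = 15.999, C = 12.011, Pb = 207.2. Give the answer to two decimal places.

77.54 mass %

Formula mass = 1*207.2 + 1*12.011 + 3*15.999 = 267.208 g/mol, of which 207.200 g is Pb.
So Pb makes up 207.200/267.208 = 0.7754 of the mass, i.e. 77.54%.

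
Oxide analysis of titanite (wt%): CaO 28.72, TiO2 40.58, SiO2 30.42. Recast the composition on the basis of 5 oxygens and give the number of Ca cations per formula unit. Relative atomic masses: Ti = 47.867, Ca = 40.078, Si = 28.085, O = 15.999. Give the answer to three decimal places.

1.008 Ca apfu

CaO (M=56.077): mol = 0.51215; Ca = 0.51215, O = 0.51215.
TiO2 (M=79.865): mol = 0.50811; Ti = 0.50811, O = 1.01622.
SiO2 (M=60.083): mol = 0.50630; Si = 0.50630, O = 1.01260.
ΣO = 2.54097; factor = 5/ΣO = 1.96775.
Ca apfu = 0.51215 × 1.96775 = 1.008.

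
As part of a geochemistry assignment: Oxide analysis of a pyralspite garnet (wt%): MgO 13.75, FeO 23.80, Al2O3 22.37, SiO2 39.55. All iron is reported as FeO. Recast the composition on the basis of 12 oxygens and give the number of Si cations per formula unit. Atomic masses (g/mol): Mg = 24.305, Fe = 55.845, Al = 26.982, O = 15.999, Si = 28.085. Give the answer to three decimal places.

2.984 Si apfu

MgO: 13.75/40.304 = 0.34116 mol → 0.34116 mol Mg, 0.34116 mol O.
FeO: 23.80/71.844 = 0.33127 mol → 0.33127 mol Fe, 0.33127 mol O.
Al2O3: 22.37/101.961 = 0.21940 mol → 0.43880 mol Al, 0.65820 mol O.
SiO2: 39.55/60.083 = 0.65826 mol → 0.65826 mol Si, 1.31652 mol O.
Total oxygen = 2.64715 mol. Normalization factor = 12/2.64715 = 4.53318.
Si per 12 O = 0.65826 × 4.53318 = 2.984.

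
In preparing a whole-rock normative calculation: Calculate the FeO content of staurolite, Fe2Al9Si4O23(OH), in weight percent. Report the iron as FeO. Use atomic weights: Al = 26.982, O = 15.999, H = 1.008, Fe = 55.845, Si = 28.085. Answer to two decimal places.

Formula mass = 851.852 g/mol.
2 Fe → 2.0000 mol FeO per formula unit; M(FeO) = 71.844, so FeO mass = 143.688 g.
143.688/851.852 × 100 = 16.87 wt%.

16.87 wt%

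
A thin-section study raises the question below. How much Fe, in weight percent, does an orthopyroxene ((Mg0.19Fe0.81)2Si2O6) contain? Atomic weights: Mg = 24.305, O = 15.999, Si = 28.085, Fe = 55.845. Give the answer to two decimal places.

M((Mg0.19Fe0.81)2Si2O6) = 251.869 g/mol.
Fe contributes 1.62 × 55.845 = 90.469 g per mole.
90.469/251.869 = 0.3592 → 35.92%.

35.92 weight percent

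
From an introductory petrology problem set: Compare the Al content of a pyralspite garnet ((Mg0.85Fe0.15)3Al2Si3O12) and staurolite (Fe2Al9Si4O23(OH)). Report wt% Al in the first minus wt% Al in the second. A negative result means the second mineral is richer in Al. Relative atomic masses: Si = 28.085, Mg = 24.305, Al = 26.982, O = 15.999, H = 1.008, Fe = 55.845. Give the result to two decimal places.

-15.58 percentage points

First mineral: 53.964 g Al in 417.315 g formula = 12.93 wt% Al.
Second mineral: 242.838 g Al in 851.852 g formula = 28.51 wt% Al.
12.93% − 28.51% gives a difference of -15.58 percentage points.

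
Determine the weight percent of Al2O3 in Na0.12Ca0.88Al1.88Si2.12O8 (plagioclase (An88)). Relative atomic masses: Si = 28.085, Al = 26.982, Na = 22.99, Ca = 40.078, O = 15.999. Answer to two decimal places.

Molar mass of Na0.12Ca0.88Al1.88Si2.12O8 = 0.12*22.99 + 0.88*40.078 + 1.88*26.982 + 2.12*28.085 + 8*15.999 = 276.286 g/mol.
Each formula unit contains 1.88 Al, equivalent to 1.88/2 = 0.9400 mol Al2O3.
M(Al2O3) = 2×26.982 + 3×15.999 = 101.961 g/mol.
Mass of Al2O3 per formula unit = 0.9400 × 101.961 = 95.843 g.
Al2O3 wt% = 95.843 / 276.286 × 100 = 34.69%.

34.69 wt%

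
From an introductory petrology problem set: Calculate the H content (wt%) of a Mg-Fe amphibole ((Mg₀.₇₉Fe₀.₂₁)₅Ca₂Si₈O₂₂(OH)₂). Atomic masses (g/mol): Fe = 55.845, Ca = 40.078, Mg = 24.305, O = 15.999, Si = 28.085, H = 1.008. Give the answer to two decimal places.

0.24 wt%

M((Mg₀.₇₉Fe₀.₂₁)₅Ca₂Si₈O₂₂(OH)₂) = 845.470 g/mol.
H contributes 2 × 1.008 = 2.016 g per mole.
2.016/845.470 = 0.0024 → 0.24%.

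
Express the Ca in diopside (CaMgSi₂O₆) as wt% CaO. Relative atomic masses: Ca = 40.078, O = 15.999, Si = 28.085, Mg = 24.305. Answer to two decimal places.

Formula mass = 216.547 g/mol.
1 Ca → 1.0000 mol CaO per formula unit; M(CaO) = 56.077, so CaO mass = 56.077 g.
56.077/216.547 × 100 = 25.90 wt%.

25.90 wt%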